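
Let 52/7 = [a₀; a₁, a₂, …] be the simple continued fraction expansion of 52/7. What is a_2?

3

52 ÷ 7 → quotient 7, remainder 3
7 ÷ 3 → quotient 2, remainder 1
3 ÷ 1 → quotient 3, remainder 0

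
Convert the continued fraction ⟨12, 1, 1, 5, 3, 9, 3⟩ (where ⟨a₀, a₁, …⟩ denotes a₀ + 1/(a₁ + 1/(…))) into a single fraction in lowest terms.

12706/1013

Start with 3.
9 + 1/(3/1) = 9 + 1/3 = 28/3
3 + 1/(28/3) = 3 + 3/28 = 87/28
5 + 1/(87/28) = 5 + 28/87 = 463/87
1 + 1/(463/87) = 1 + 87/463 = 550/463
1 + 1/(550/463) = 1 + 463/550 = 1013/550
12 + 1/(1013/550) = 12 + 550/1013 = 12706/1013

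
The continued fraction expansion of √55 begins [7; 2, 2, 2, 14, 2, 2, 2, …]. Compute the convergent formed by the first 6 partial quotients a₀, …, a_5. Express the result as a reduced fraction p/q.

a_0 = 7: 7/1
a_1 = 2: 15/2
a_2 = 2: 37/5
a_3 = 2: 89/12
a_4 = 14: 1283/173
a_5 = 2: 2655/358

2655/358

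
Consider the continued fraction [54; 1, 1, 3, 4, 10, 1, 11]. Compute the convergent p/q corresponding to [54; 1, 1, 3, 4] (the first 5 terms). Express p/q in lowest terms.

Build up convergents one term at a time:
a_0 = 54: 54/1
a_1 = 1: 55/1
a_2 = 1: 109/2
a_3 = 3: 382/7
a_4 = 4: 1637/30

1637/30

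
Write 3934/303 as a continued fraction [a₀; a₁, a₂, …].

[12; 1, 59, 1, 1, 2]

Apply division with remainder until the remainder is 0:
3934 ÷ 303 → quotient 12, remainder 298
303 ÷ 298 → quotient 1, remainder 5
298 ÷ 5 → quotient 59, remainder 3
5 ÷ 3 → quotient 1, remainder 2
3 ÷ 2 → quotient 1, remainder 1
2 ÷ 1 → quotient 2, remainder 0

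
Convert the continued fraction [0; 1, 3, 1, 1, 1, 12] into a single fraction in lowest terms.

Start with 12.
1 + 1/(12/1) = 1 + 1/12 = 13/12
1 + 1/(13/12) = 1 + 12/13 = 25/13
1 + 1/(25/13) = 1 + 13/25 = 38/25
3 + 1/(38/25) = 3 + 25/38 = 139/38
1 + 1/(139/38) = 1 + 38/139 = 177/139
0 + 1/(177/139) = 0 + 139/177 = 139/177

139/177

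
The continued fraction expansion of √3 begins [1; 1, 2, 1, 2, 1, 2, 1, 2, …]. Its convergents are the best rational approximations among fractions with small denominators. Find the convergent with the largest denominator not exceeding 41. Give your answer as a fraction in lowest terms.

71/41

a_0 = 1: 1/1  (≤ bound)
a_1 = 1: 2/1  (≤ bound)
a_2 = 2: 5/3  (≤ bound)
a_3 = 1: 7/4  (≤ bound)
a_4 = 2: 19/11  (≤ bound)
a_5 = 1: 26/15  (≤ bound)
a_6 = 2: 71/41  (≤ bound)
a_7 = 1: 97/56  (> 41, stop)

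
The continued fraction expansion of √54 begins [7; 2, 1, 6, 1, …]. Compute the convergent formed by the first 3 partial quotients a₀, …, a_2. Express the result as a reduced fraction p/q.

22/3

a_0 = 7: 7/1
a_1 = 2: 15/2
a_2 = 1: 22/3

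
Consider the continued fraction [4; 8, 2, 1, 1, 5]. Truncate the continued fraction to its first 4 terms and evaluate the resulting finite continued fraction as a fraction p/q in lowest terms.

Start with 1.
2 + 1/(1/1) = 2 + 1/1 = 3/1
8 + 1/(3/1) = 8 + 1/3 = 25/3
4 + 1/(25/3) = 4 + 3/25 = 103/25

103/25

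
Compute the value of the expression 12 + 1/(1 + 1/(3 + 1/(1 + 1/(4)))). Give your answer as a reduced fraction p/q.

307/24

Start with 4.
1 + 1/(4/1) = 1 + 1/4 = 5/4
3 + 1/(5/4) = 3 + 4/5 = 19/5
1 + 1/(19/5) = 1 + 5/19 = 24/19
12 + 1/(24/19) = 12 + 19/24 = 307/24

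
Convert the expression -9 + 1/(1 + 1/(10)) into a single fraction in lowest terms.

Build up convergents one term at a time:
a_0 = -9: -9/1
a_1 = 1: -8/1
a_2 = 10: -89/11

-89/11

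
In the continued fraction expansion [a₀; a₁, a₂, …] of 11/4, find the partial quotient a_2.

3

11 = 2·4 + 3, so a_0 = 2
4 = 1·3 + 1, so a_1 = 1
3 = 3·1 + 0, so a_2 = 3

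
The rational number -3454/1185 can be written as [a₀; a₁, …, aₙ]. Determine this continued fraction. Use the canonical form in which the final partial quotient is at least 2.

⌊-3454/1185⌋ = -3, remainder 101
⌊1185/101⌋ = 11, remainder 74
⌊101/74⌋ = 1, remainder 27
⌊74/27⌋ = 2, remainder 20
⌊27/20⌋ = 1, remainder 7
⌊20/7⌋ = 2, remainder 6
⌊7/6⌋ = 1, remainder 1
⌊6/1⌋ = 6, remainder 0

[-3; 11, 1, 2, 1, 2, 1, 6]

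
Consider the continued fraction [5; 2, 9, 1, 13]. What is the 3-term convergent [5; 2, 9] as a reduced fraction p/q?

104/19

Start with 9.
2 + 1/(9/1) = 2 + 1/9 = 19/9
5 + 1/(19/9) = 5 + 9/19 = 104/19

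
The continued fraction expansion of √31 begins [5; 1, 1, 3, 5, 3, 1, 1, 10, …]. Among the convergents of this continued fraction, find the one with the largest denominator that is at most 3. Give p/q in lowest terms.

a_0 = 5: 5/1  (≤ bound)
a_1 = 1: 6/1  (≤ bound)
a_2 = 1: 11/2  (≤ bound)
a_3 = 3: 39/7  (> 3, stop)

11/2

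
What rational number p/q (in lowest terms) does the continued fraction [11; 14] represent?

Use the convergent recurrence hₖ = aₖ·hₖ₋₁ + hₖ₋₂ (and likewise for the denominators kₖ):
a_0 = 11: 11/1
a_1 = 14: 155/14

155/14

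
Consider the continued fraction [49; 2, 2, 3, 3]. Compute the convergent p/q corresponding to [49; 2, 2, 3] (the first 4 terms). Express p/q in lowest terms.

a_0 = 49: 49/1
a_1 = 2: 99/2
a_2 = 2: 247/5
a_3 = 3: 840/17

840/17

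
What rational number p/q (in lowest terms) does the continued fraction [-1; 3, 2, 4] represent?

Start with 4.
2 + 1/(4/1) = 2 + 1/4 = 9/4
3 + 1/(9/4) = 3 + 4/9 = 31/9
-1 + 1/(31/9) = -1 + 9/31 = -22/31

-22/31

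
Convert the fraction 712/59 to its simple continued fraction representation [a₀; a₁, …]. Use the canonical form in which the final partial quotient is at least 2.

Repeatedly divide and take the remainder:
⌊712/59⌋ = 12, remainder 4
⌊59/4⌋ = 14, remainder 3
⌊4/3⌋ = 1, remainder 1
⌊3/1⌋ = 3, remainder 0

[12; 14, 1, 3]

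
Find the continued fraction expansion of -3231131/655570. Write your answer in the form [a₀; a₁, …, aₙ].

⌊-3231131/655570⌋ = -5, remainder 46719
⌊655570/46719⌋ = 14, remainder 1504
⌊46719/1504⌋ = 31, remainder 95
⌊1504/95⌋ = 15, remainder 79
⌊95/79⌋ = 1, remainder 16
⌊79/16⌋ = 4, remainder 15
⌊16/15⌋ = 1, remainder 1
⌊15/1⌋ = 15, remainder 0

[-5; 14, 31, 15, 1, 4, 1, 15]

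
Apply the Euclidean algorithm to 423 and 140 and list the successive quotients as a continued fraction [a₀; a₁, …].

[3; 46, 1, 2]

⌊423/140⌋ = 3, remainder 3
⌊140/3⌋ = 46, remainder 2
⌊3/2⌋ = 1, remainder 1
⌊2/1⌋ = 2, remainder 0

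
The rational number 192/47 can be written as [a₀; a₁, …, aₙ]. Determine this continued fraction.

192 ÷ 47 → quotient 4, remainder 4
47 ÷ 4 → quotient 11, remainder 3
4 ÷ 3 → quotient 1, remainder 1
3 ÷ 1 → quotient 3, remainder 0

[4; 11, 1, 3]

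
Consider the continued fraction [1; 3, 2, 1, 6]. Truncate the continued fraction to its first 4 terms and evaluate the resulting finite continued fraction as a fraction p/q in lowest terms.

13/10

Collapse the nested fraction from the inside out:
Start with 1.
2 + 1/(1/1) = 2 + 1/1 = 3/1
3 + 1/(3/1) = 3 + 1/3 = 10/3
1 + 1/(10/3) = 1 + 3/10 = 13/10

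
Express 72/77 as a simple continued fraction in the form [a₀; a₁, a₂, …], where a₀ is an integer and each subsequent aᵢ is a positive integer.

⌊72/77⌋ = 0, remainder 72
⌊77/72⌋ = 1, remainder 5
⌊72/5⌋ = 14, remainder 2
⌊5/2⌋ = 2, remainder 1
⌊2/1⌋ = 2, remainder 0

[0; 1, 14, 2, 2]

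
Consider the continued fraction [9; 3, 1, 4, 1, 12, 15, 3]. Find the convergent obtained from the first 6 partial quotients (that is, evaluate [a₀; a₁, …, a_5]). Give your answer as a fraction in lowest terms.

2732/295

Start with 12.
1 + 1/(12/1) = 1 + 1/12 = 13/12
4 + 1/(13/12) = 4 + 12/13 = 64/13
1 + 1/(64/13) = 1 + 13/64 = 77/64
3 + 1/(77/64) = 3 + 64/77 = 295/77
9 + 1/(295/77) = 9 + 77/295 = 2732/295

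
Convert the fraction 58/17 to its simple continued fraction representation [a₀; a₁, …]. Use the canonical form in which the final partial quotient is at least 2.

58 ÷ 17 → quotient 3, remainder 7
17 ÷ 7 → quotient 2, remainder 3
7 ÷ 3 → quotient 2, remainder 1
3 ÷ 1 → quotient 3, remainder 0

[3; 2, 2, 3]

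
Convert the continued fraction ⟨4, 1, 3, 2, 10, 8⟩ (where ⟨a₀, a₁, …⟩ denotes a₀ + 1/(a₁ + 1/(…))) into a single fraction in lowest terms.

Start with 8.
10 + 1/(8/1) = 10 + 1/8 = 81/8
2 + 1/(81/8) = 2 + 8/81 = 170/81
3 + 1/(170/81) = 3 + 81/170 = 591/170
1 + 1/(591/170) = 1 + 170/591 = 761/591
4 + 1/(761/591) = 4 + 591/761 = 3635/761

3635/761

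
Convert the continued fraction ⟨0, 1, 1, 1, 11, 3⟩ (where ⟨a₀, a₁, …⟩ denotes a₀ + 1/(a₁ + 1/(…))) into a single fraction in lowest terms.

71/108

Build up convergents one term at a time:
a_0 = 0: 0/1
a_1 = 1: 1/1
a_2 = 1: 1/2
a_3 = 1: 2/3
a_4 = 11: 23/35
a_5 = 3: 71/108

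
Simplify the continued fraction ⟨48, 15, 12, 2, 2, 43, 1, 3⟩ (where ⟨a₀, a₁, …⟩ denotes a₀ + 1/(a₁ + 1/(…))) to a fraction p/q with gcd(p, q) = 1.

7937334/165133

a_0 = 48: 48/1
a_1 = 15: 721/15
a_2 = 12: 8700/181
a_3 = 2: 18121/377
a_4 = 2: 44942/935
a_5 = 43: 1950627/40582
a_6 = 1: 1995569/41517
a_7 = 3: 7937334/165133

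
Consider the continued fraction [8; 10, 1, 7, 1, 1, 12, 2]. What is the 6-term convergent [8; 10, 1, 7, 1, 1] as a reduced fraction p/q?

a_0 = 8: 8/1
a_1 = 10: 81/10
a_2 = 1: 89/11
a_3 = 7: 704/87
a_4 = 1: 793/98
a_5 = 1: 1497/185

1497/185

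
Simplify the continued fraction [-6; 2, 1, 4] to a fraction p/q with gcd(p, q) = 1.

Start with 4.
1 + 1/(4/1) = 1 + 1/4 = 5/4
2 + 1/(5/4) = 2 + 4/5 = 14/5
-6 + 1/(14/5) = -6 + 5/14 = -79/14

-79/14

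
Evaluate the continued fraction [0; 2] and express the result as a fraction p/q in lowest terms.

a_0 = 0: 0/1
a_1 = 2: 1/2

1/2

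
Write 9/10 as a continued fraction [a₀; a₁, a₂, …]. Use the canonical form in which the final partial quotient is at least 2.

9 = 0·10 + 9, so a_0 = 0
10 = 1·9 + 1, so a_1 = 1
9 = 9·1 + 0, so a_2 = 9

[0; 1, 9]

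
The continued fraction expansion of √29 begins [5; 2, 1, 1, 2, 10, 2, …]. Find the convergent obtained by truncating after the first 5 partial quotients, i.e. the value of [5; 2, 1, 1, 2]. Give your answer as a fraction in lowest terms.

Start with 2.
1 + 1/(2/1) = 1 + 1/2 = 3/2
1 + 1/(3/2) = 1 + 2/3 = 5/3
2 + 1/(5/3) = 2 + 3/5 = 13/5
5 + 1/(13/5) = 5 + 5/13 = 70/13

70/13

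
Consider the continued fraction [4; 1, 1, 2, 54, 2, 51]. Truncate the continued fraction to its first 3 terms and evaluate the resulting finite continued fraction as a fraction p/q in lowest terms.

9/2

a_0 = 4: 4/1
a_1 = 1: 5/1
a_2 = 1: 9/2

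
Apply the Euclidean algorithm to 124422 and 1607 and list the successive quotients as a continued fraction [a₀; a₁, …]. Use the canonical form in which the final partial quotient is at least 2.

[77; 2, 2, 1, 5, 40]

124422 ÷ 1607 → quotient 77, remainder 683
1607 ÷ 683 → quotient 2, remainder 241
683 ÷ 241 → quotient 2, remainder 201
241 ÷ 201 → quotient 1, remainder 40
201 ÷ 40 → quotient 5, remainder 1
40 ÷ 1 → quotient 40, remainder 0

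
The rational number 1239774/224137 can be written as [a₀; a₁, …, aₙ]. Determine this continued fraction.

1239774 ÷ 224137 → quotient 5, remainder 119089
224137 ÷ 119089 → quotient 1, remainder 105048
119089 ÷ 105048 → quotient 1, remainder 14041
105048 ÷ 14041 → quotient 7, remainder 6761
14041 ÷ 6761 → quotient 2, remainder 519
6761 ÷ 519 → quotient 13, remainder 14
519 ÷ 14 → quotient 37, remainder 1
14 ÷ 1 → quotient 14, remainder 0

[5; 1, 1, 7, 2, 13, 37, 14]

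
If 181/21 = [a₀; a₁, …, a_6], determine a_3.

Run the Euclidean algorithm, recording each quotient:
181 ÷ 21 → quotient 8, remainder 13
21 ÷ 13 → quotient 1, remainder 8
13 ÷ 8 → quotient 1, remainder 5
8 ÷ 5 → quotient 1, remainder 3

1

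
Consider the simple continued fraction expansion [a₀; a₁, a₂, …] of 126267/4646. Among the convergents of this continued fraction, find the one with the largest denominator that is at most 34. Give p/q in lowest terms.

a_0 = 27: 27/1  (≤ bound)
a_1 = 5: 136/5  (≤ bound)
a_2 = 1: 163/6  (≤ bound)
a_3 = 1: 299/11  (≤ bound)
a_4 = 1: 462/17  (≤ bound)
a_5 = 2: 1223/45  (> 34, stop)

462/17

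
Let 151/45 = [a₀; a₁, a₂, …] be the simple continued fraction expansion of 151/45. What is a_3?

4

Repeatedly divide and take the remainder:
151 = 3·45 + 16, so a_0 = 3
45 = 2·16 + 13, so a_1 = 2
16 = 1·13 + 3, so a_2 = 1
13 = 4·3 + 1, so a_3 = 4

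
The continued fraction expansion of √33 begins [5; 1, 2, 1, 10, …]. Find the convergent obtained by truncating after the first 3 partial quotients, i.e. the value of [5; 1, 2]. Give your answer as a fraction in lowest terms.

17/3

a_0 = 5: 5/1
a_1 = 1: 6/1
a_2 = 2: 17/3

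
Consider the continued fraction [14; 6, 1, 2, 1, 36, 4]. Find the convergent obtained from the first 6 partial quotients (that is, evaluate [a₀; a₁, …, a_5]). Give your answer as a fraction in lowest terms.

Work from the innermost term outward:
Start with 36.
1 + 1/(36/1) = 1 + 1/36 = 37/36
2 + 1/(37/36) = 2 + 36/37 = 110/37
1 + 1/(110/37) = 1 + 37/110 = 147/110
6 + 1/(147/110) = 6 + 110/147 = 992/147
14 + 1/(992/147) = 14 + 147/992 = 14035/992

14035/992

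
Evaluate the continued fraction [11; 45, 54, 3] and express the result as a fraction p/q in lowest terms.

80881/7338

Work from the innermost term outward:
Start with 3.
54 + 1/(3/1) = 54 + 1/3 = 163/3
45 + 1/(163/3) = 45 + 3/163 = 7338/163
11 + 1/(7338/163) = 11 + 163/7338 = 80881/7338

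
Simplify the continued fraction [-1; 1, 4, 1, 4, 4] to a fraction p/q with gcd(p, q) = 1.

-21/122

Compute successive convergents:
a_0 = -1: -1/1
a_1 = 1: 0/1
a_2 = 4: -1/5
a_3 = 1: -1/6
a_4 = 4: -5/29
a_5 = 4: -21/122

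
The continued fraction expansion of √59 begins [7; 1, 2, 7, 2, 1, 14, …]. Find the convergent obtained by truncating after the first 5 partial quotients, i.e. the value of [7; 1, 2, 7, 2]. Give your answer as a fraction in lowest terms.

361/47

a_0 = 7: 7/1
a_1 = 1: 8/1
a_2 = 2: 23/3
a_3 = 7: 169/22
a_4 = 2: 361/47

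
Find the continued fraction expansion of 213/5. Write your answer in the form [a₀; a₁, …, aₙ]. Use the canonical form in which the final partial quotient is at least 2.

Run the Euclidean algorithm, recording each quotient:
213 = 42·5 + 3, so a_0 = 42
5 = 1·3 + 2, so a_1 = 1
3 = 1·2 + 1, so a_2 = 1
2 = 2·1 + 0, so a_3 = 2

[42; 1, 1, 2]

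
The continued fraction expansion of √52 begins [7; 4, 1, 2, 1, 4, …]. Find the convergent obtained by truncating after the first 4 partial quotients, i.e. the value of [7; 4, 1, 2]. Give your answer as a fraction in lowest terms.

101/14

Collapse the nested fraction from the inside out:
Start with 2.
1 + 1/(2/1) = 1 + 1/2 = 3/2
4 + 1/(3/2) = 4 + 2/3 = 14/3
7 + 1/(14/3) = 7 + 3/14 = 101/14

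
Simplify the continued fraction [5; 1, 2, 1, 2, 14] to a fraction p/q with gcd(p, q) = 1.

905/158

Use the convergent recurrence hₖ = aₖ·hₖ₋₁ + hₖ₋₂ (and likewise for the denominators kₖ):
a_0 = 5: 5/1
a_1 = 1: 6/1
a_2 = 2: 17/3
a_3 = 1: 23/4
a_4 = 2: 63/11
a_5 = 14: 905/158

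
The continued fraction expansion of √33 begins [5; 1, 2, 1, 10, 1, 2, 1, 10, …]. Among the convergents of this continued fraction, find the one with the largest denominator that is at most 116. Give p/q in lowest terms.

270/47

List convergents until the denominator exceeds the bound:
a_0 = 5: 5/1  (≤ bound)
a_1 = 1: 6/1  (≤ bound)
a_2 = 2: 17/3  (≤ bound)
a_3 = 1: 23/4  (≤ bound)
a_4 = 10: 247/43  (≤ bound)
a_5 = 1: 270/47  (≤ bound)
a_6 = 2: 787/137  (> 116, stop)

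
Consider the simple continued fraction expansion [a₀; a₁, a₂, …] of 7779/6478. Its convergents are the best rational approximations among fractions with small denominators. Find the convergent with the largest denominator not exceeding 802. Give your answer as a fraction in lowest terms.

a_0 = 1: 1/1  (≤ bound)
a_1 = 4: 5/4  (≤ bound)
a_2 = 1: 6/5  (≤ bound)
a_3 = 47: 287/239  (≤ bound)
a_4 = 5: 1441/1200  (> 802, stop)

287/239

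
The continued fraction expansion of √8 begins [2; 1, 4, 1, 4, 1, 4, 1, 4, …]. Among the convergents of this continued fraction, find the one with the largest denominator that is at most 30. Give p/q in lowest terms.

82/29

a_0 = 2: 2/1  (≤ bound)
a_1 = 1: 3/1  (≤ bound)
a_2 = 4: 14/5  (≤ bound)
a_3 = 1: 17/6  (≤ bound)
a_4 = 4: 82/29  (≤ bound)
a_5 = 1: 99/35  (> 30, stop)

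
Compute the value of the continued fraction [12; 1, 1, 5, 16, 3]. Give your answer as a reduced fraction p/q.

Build up convergents one term at a time:
a_0 = 12: 12/1
a_1 = 1: 13/1
a_2 = 1: 25/2
a_3 = 5: 138/11
a_4 = 16: 2233/178
a_5 = 3: 6837/545

6837/545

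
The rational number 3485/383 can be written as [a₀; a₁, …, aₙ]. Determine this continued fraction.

[9; 10, 12, 1, 2]

Repeatedly divide and take the remainder:
3485 ÷ 383 → quotient 9, remainder 38
383 ÷ 38 → quotient 10, remainder 3
38 ÷ 3 → quotient 12, remainder 2
3 ÷ 2 → quotient 1, remainder 1
2 ÷ 1 → quotient 2, remainder 0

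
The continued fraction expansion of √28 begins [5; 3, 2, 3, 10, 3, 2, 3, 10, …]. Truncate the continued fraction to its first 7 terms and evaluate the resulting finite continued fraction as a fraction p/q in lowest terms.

Start with 2.
3 + 1/(2/1) = 3 + 1/2 = 7/2
10 + 1/(7/2) = 10 + 2/7 = 72/7
3 + 1/(72/7) = 3 + 7/72 = 223/72
2 + 1/(223/72) = 2 + 72/223 = 518/223
3 + 1/(518/223) = 3 + 223/518 = 1777/518
5 + 1/(1777/518) = 5 + 518/1777 = 9403/1777

9403/1777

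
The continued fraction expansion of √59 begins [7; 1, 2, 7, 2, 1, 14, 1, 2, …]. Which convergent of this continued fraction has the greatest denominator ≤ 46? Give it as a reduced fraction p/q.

a_0 = 7: 7/1  (≤ bound)
a_1 = 1: 8/1  (≤ bound)
a_2 = 2: 23/3  (≤ bound)
a_3 = 7: 169/22  (≤ bound)
a_4 = 2: 361/47  (> 46, stop)

169/22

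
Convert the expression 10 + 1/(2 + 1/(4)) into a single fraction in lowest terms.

a_0 = 10: 10/1
a_1 = 2: 21/2
a_2 = 4: 94/9

94/9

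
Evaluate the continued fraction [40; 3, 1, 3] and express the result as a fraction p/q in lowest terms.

a_0 = 40: 40/1
a_1 = 3: 121/3
a_2 = 1: 161/4
a_3 = 3: 604/15

604/15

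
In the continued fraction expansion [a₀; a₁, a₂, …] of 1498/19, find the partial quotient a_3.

1498 = 78·19 + 16, so a_0 = 78
19 = 1·16 + 3, so a_1 = 1
16 = 5·3 + 1, so a_2 = 5
3 = 3·1 + 0, so a_3 = 3

3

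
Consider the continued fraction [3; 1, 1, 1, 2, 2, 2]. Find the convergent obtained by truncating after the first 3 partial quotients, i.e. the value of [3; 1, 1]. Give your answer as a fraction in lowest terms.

Collapse the nested fraction from the inside out:
Start with 1.
1 + 1/(1/1) = 1 + 1/1 = 2/1
3 + 1/(2/1) = 3 + 1/2 = 7/2

7/2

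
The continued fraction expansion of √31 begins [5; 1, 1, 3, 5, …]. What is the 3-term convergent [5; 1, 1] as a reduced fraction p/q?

11/2

a_0 = 5: 5/1
a_1 = 1: 6/1
a_2 = 1: 11/2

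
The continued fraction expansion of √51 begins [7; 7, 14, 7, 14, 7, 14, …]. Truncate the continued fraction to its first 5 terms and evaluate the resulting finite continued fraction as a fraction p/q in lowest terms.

a_0 = 7: 7/1
a_1 = 7: 50/7
a_2 = 14: 707/99
a_3 = 7: 4999/700
a_4 = 14: 70693/9899

70693/9899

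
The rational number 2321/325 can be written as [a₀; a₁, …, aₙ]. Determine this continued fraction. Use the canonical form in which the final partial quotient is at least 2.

Apply division with remainder until the remainder is 0:
⌊2321/325⌋ = 7, remainder 46
⌊325/46⌋ = 7, remainder 3
⌊46/3⌋ = 15, remainder 1
⌊3/1⌋ = 3, remainder 0

[7; 7, 15, 3]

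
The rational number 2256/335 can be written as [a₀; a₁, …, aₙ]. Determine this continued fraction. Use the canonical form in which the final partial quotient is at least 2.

[6; 1, 2, 1, 3, 4, 5]

Repeatedly divide and take the remainder:
2256 ÷ 335 → quotient 6, remainder 246
335 ÷ 246 → quotient 1, remainder 89
246 ÷ 89 → quotient 2, remainder 68
89 ÷ 68 → quotient 1, remainder 21
68 ÷ 21 → quotient 3, remainder 5
21 ÷ 5 → quotient 4, remainder 1
5 ÷ 1 → quotient 5, remainder 0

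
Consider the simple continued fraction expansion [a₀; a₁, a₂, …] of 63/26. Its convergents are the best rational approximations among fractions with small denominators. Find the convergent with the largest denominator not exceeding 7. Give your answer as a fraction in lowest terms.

17/7

a_0 = 2: 2/1  (≤ bound)
a_1 = 2: 5/2  (≤ bound)
a_2 = 2: 12/5  (≤ bound)
a_3 = 1: 17/7  (≤ bound)
a_4 = 3: 63/26  (> 7, stop)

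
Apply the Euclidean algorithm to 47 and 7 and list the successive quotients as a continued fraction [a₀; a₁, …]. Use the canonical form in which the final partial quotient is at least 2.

[6; 1, 2, 2]

⌊47/7⌋ = 6, remainder 5
⌊7/5⌋ = 1, remainder 2
⌊5/2⌋ = 2, remainder 1
⌊2/1⌋ = 2, remainder 0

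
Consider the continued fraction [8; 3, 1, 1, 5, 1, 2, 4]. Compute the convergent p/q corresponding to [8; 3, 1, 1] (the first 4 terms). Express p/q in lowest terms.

58/7

Start with 1.
1 + 1/(1/1) = 1 + 1/1 = 2/1
3 + 1/(2/1) = 3 + 1/2 = 7/2
8 + 1/(7/2) = 8 + 2/7 = 58/7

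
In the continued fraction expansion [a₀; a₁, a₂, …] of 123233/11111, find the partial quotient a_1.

123233 = 11·11111 + 1012, so a_0 = 11
11111 = 10·1012 + 991, so a_1 = 10

10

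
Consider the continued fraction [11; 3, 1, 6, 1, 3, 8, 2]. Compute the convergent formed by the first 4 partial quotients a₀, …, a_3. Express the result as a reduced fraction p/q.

Use the convergent recurrence hₖ = aₖ·hₖ₋₁ + hₖ₋₂ (and likewise for the denominators kₖ):
a_0 = 11: 11/1
a_1 = 3: 34/3
a_2 = 1: 45/4
a_3 = 6: 304/27

304/27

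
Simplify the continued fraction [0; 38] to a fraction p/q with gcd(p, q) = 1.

a_0 = 0: 0/1
a_1 = 38: 1/38

1/38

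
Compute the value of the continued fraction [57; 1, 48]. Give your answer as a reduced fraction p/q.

2841/49

Use the convergent recurrence hₖ = aₖ·hₖ₋₁ + hₖ₋₂ (and likewise for the denominators kₖ):
a_0 = 57: 57/1
a_1 = 1: 58/1
a_2 = 48: 2841/49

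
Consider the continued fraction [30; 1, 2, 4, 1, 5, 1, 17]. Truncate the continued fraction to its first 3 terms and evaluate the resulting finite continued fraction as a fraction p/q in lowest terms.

a_0 = 30: 30/1
a_1 = 1: 31/1
a_2 = 2: 92/3

92/3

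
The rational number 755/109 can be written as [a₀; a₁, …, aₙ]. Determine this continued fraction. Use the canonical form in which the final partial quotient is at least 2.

Run the Euclidean algorithm, recording each quotient:
755 ÷ 109 → quotient 6, remainder 101
109 ÷ 101 → quotient 1, remainder 8
101 ÷ 8 → quotient 12, remainder 5
8 ÷ 5 → quotient 1, remainder 3
5 ÷ 3 → quotient 1, remainder 2
3 ÷ 2 → quotient 1, remainder 1
2 ÷ 1 → quotient 2, remainder 0

[6; 1, 12, 1, 1, 1, 2]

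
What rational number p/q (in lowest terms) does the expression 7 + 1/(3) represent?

22/3

a_0 = 7: 7/1
a_1 = 3: 22/3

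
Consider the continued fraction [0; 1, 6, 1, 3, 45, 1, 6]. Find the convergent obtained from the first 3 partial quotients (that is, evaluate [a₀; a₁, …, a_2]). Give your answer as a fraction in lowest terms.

Starting at the tail and folding back:
Start with 6.
1 + 1/(6/1) = 1 + 1/6 = 7/6
0 + 1/(7/6) = 0 + 6/7 = 6/7

6/7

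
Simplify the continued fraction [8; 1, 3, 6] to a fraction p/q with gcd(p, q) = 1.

a_0 = 8: 8/1
a_1 = 1: 9/1
a_2 = 3: 35/4
a_3 = 6: 219/25

219/25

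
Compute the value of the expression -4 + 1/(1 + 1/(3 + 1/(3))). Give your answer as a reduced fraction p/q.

Use the convergent recurrence hₖ = aₖ·hₖ₋₁ + hₖ₋₂ (and likewise for the denominators kₖ):
a_0 = -4: -4/1
a_1 = 1: -3/1
a_2 = 3: -13/4
a_3 = 3: -42/13

-42/13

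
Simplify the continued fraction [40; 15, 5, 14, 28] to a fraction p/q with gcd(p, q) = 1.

1213513/30288

Starting at the tail and folding back:
Start with 28.
14 + 1/(28/1) = 14 + 1/28 = 393/28
5 + 1/(393/28) = 5 + 28/393 = 1993/393
15 + 1/(1993/393) = 15 + 393/1993 = 30288/1993
40 + 1/(30288/1993) = 40 + 1993/30288 = 1213513/30288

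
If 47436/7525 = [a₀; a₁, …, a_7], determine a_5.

1

Run the Euclidean algorithm, recording each quotient:
47436 = 6·7525 + 2286, so a_0 = 6
7525 = 3·2286 + 667, so a_1 = 3
2286 = 3·667 + 285, so a_2 = 3
667 = 2·285 + 97, so a_3 = 2
285 = 2·97 + 91, so a_4 = 2
97 = 1·91 + 6, so a_5 = 1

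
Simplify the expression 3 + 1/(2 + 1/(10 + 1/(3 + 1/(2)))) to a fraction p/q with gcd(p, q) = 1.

a_0 = 3: 3/1
a_1 = 2: 7/2
a_2 = 10: 73/21
a_3 = 3: 226/65
a_4 = 2: 525/151

525/151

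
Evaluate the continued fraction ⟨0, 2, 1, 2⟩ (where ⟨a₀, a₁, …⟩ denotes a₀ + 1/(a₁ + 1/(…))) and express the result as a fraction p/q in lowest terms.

Start with 2.
1 + 1/(2/1) = 1 + 1/2 = 3/2
2 + 1/(3/2) = 2 + 2/3 = 8/3
0 + 1/(8/3) = 0 + 3/8 = 3/8

3/8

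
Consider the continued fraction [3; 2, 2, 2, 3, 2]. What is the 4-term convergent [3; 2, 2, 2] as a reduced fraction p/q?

Build up convergents one term at a time:
a_0 = 3: 3/1
a_1 = 2: 7/2
a_2 = 2: 17/5
a_3 = 2: 41/12

41/12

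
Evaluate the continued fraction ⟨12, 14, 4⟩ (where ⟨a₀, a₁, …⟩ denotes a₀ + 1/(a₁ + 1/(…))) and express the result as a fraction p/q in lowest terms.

688/57

Starting at the tail and folding back:
Start with 4.
14 + 1/(4/1) = 14 + 1/4 = 57/4
12 + 1/(57/4) = 12 + 4/57 = 688/57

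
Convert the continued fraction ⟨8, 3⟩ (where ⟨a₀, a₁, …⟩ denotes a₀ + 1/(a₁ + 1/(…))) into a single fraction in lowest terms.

a_0 = 8: 8/1
a_1 = 3: 25/3

25/3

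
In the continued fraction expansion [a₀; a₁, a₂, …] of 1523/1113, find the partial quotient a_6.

58

Repeatedly divide and take the remainder:
1523 ÷ 1113 → quotient 1, remainder 410
1113 ÷ 410 → quotient 2, remainder 293
410 ÷ 293 → quotient 1, remainder 117
293 ÷ 117 → quotient 2, remainder 59
117 ÷ 59 → quotient 1, remainder 58
59 ÷ 58 → quotient 1, remainder 1
58 ÷ 1 → quotient 58, remainder 0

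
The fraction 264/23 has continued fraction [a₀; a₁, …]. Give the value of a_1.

2

Apply division with remainder until the remainder is 0:
264 ÷ 23 → quotient 11, remainder 11
23 ÷ 11 → quotient 2, remainder 1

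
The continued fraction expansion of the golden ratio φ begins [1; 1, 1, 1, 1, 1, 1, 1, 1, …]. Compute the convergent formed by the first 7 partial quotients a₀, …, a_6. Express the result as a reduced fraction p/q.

a_0 = 1: 1/1
a_1 = 1: 2/1
a_2 = 1: 3/2
a_3 = 1: 5/3
a_4 = 1: 8/5
a_5 = 1: 13/8
a_6 = 1: 21/13

21/13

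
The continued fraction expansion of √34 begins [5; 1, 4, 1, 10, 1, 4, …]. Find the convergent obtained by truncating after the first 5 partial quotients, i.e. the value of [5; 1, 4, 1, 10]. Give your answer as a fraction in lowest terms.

Start with 10.
1 + 1/(10/1) = 1 + 1/10 = 11/10
4 + 1/(11/10) = 4 + 10/11 = 54/11
1 + 1/(54/11) = 1 + 11/54 = 65/54
5 + 1/(65/54) = 5 + 54/65 = 379/65

379/65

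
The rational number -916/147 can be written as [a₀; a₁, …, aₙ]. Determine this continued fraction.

⌊-916/147⌋ = -7, remainder 113
⌊147/113⌋ = 1, remainder 34
⌊113/34⌋ = 3, remainder 11
⌊34/11⌋ = 3, remainder 1
⌊11/1⌋ = 11, remainder 0

[-7; 1, 3, 3, 11]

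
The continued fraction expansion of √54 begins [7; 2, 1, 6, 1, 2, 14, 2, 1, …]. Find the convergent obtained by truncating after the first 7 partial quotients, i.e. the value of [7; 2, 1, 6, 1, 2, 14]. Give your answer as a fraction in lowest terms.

Starting at the tail and folding back:
Start with 14.
2 + 1/(14/1) = 2 + 1/14 = 29/14
1 + 1/(29/14) = 1 + 14/29 = 43/29
6 + 1/(43/29) = 6 + 29/43 = 287/43
1 + 1/(287/43) = 1 + 43/287 = 330/287
2 + 1/(330/287) = 2 + 287/330 = 947/330
7 + 1/(947/330) = 7 + 330/947 = 6959/947

6959/947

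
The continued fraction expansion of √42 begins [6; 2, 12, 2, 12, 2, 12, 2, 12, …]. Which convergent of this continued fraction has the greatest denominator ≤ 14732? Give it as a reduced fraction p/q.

a_0 = 6: 6/1  (≤ bound)
a_1 = 2: 13/2  (≤ bound)
a_2 = 12: 162/25  (≤ bound)
a_3 = 2: 337/52  (≤ bound)
a_4 = 12: 4206/649  (≤ bound)
a_5 = 2: 8749/1350  (≤ bound)
a_6 = 12: 109194/16849  (> 14732, stop)

8749/1350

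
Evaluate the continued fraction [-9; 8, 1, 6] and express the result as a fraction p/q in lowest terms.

Work from the innermost term outward:
Start with 6.
1 + 1/(6/1) = 1 + 1/6 = 7/6
8 + 1/(7/6) = 8 + 6/7 = 62/7
-9 + 1/(62/7) = -9 + 7/62 = -551/62

-551/62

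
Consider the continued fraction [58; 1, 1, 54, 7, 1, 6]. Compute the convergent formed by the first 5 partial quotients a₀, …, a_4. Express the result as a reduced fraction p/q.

44756/765

Start with 7.
54 + 1/(7/1) = 54 + 1/7 = 379/7
1 + 1/(379/7) = 1 + 7/379 = 386/379
1 + 1/(386/379) = 1 + 379/386 = 765/386
58 + 1/(765/386) = 58 + 386/765 = 44756/765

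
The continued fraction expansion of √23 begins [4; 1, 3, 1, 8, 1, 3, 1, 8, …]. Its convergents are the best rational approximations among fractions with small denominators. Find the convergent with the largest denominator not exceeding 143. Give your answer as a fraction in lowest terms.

235/49

List convergents until the denominator exceeds the bound:
a_0 = 4: 4/1  (≤ bound)
a_1 = 1: 5/1  (≤ bound)
a_2 = 3: 19/4  (≤ bound)
a_3 = 1: 24/5  (≤ bound)
a_4 = 8: 211/44  (≤ bound)
a_5 = 1: 235/49  (≤ bound)
a_6 = 3: 916/191  (> 143, stop)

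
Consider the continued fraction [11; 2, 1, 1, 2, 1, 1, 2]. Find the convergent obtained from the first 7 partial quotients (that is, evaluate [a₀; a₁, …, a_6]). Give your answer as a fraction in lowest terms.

a_0 = 11: 11/1
a_1 = 2: 23/2
a_2 = 1: 34/3
a_3 = 1: 57/5
a_4 = 2: 148/13
a_5 = 1: 205/18
a_6 = 1: 353/31

353/31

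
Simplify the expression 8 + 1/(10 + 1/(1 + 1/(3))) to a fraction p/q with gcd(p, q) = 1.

Start with 3.
1 + 1/(3/1) = 1 + 1/3 = 4/3
10 + 1/(4/3) = 10 + 3/4 = 43/4
8 + 1/(43/4) = 8 + 4/43 = 348/43

348/43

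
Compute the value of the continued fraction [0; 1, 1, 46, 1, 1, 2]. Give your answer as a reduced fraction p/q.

238/471

a_0 = 0: 0/1
a_1 = 1: 1/1
a_2 = 1: 1/2
a_3 = 46: 47/93
a_4 = 1: 48/95
a_5 = 1: 95/188
a_6 = 2: 238/471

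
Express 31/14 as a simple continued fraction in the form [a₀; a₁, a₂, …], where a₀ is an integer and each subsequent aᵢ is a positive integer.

[2; 4, 1, 2]

31 ÷ 14 → quotient 2, remainder 3
14 ÷ 3 → quotient 4, remainder 2
3 ÷ 2 → quotient 1, remainder 1
2 ÷ 1 → quotient 2, remainder 0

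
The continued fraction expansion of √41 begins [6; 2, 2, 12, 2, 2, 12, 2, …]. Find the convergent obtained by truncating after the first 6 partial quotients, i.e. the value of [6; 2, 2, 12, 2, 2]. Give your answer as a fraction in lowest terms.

2049/320

Start with 2.
2 + 1/(2/1) = 2 + 1/2 = 5/2
12 + 1/(5/2) = 12 + 2/5 = 62/5
2 + 1/(62/5) = 2 + 5/62 = 129/62
2 + 1/(129/62) = 2 + 62/129 = 320/129
6 + 1/(320/129) = 6 + 129/320 = 2049/320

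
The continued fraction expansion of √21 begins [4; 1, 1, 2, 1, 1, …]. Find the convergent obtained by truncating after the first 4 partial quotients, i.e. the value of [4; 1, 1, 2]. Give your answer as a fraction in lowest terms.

Start with 2.
1 + 1/(2/1) = 1 + 1/2 = 3/2
1 + 1/(3/2) = 1 + 2/3 = 5/3
4 + 1/(5/3) = 4 + 3/5 = 23/5

23/5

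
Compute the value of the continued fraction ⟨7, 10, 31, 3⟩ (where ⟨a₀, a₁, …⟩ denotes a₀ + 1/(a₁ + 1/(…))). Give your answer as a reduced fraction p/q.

Use the convergent recurrence hₖ = aₖ·hₖ₋₁ + hₖ₋₂ (and likewise for the denominators kₖ):
a_0 = 7: 7/1
a_1 = 10: 71/10
a_2 = 31: 2208/311
a_3 = 3: 6695/943

6695/943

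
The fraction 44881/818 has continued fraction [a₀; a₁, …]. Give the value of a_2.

44881 ÷ 818 → quotient 54, remainder 709
818 ÷ 709 → quotient 1, remainder 109
709 ÷ 109 → quotient 6, remainder 55

6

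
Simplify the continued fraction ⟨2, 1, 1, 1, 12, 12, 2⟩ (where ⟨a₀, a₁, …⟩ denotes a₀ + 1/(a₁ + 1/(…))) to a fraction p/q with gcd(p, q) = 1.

2541/956

Start with 2.
12 + 1/(2/1) = 12 + 1/2 = 25/2
12 + 1/(25/2) = 12 + 2/25 = 302/25
1 + 1/(302/25) = 1 + 25/302 = 327/302
1 + 1/(327/302) = 1 + 302/327 = 629/327
1 + 1/(629/327) = 1 + 327/629 = 956/629
2 + 1/(956/629) = 2 + 629/956 = 2541/956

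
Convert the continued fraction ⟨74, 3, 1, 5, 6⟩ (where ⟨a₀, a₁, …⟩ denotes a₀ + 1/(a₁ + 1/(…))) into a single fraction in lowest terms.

Start with 6.
5 + 1/(6/1) = 5 + 1/6 = 31/6
1 + 1/(31/6) = 1 + 6/31 = 37/31
3 + 1/(37/31) = 3 + 31/37 = 142/37
74 + 1/(142/37) = 74 + 37/142 = 10545/142

10545/142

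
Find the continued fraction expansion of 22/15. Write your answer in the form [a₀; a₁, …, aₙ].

22 = 1·15 + 7, so a_0 = 1
15 = 2·7 + 1, so a_1 = 2
7 = 7·1 + 0, so a_2 = 7

[1; 2, 7]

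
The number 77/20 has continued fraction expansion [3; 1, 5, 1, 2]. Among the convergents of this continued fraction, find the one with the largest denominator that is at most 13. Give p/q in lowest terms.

27/7

List convergents until the denominator exceeds the bound:
a_0 = 3: 3/1  (≤ bound)
a_1 = 1: 4/1  (≤ bound)
a_2 = 5: 23/6  (≤ bound)
a_3 = 1: 27/7  (≤ bound)
a_4 = 2: 77/20  (> 13, stop)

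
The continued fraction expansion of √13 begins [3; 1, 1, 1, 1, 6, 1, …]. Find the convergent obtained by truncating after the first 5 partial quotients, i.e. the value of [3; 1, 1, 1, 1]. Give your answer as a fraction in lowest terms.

Compute successive convergents:
a_0 = 3: 3/1
a_1 = 1: 4/1
a_2 = 1: 7/2
a_3 = 1: 11/3
a_4 = 1: 18/5

18/5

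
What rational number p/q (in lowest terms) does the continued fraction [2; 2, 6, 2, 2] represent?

a_0 = 2: 2/1
a_1 = 2: 5/2
a_2 = 6: 32/13
a_3 = 2: 69/28
a_4 = 2: 170/69

170/69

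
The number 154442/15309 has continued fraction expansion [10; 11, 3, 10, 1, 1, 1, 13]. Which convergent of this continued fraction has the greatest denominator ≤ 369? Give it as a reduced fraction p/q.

3541/351

List convergents until the denominator exceeds the bound:
a_0 = 10: 10/1  (≤ bound)
a_1 = 11: 111/11  (≤ bound)
a_2 = 3: 343/34  (≤ bound)
a_3 = 10: 3541/351  (≤ bound)
a_4 = 1: 3884/385  (> 369, stop)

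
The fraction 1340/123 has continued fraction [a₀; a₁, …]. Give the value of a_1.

1

⌊1340/123⌋ = 10, remainder 110
⌊123/110⌋ = 1, remainder 13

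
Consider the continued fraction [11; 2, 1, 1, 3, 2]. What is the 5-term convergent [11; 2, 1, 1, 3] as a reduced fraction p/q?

a_0 = 11: 11/1
a_1 = 2: 23/2
a_2 = 1: 34/3
a_3 = 1: 57/5
a_4 = 3: 205/18

205/18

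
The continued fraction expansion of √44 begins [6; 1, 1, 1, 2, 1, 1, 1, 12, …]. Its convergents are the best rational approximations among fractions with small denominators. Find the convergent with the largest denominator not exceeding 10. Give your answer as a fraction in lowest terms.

a_0 = 6: 6/1  (≤ bound)
a_1 = 1: 7/1  (≤ bound)
a_2 = 1: 13/2  (≤ bound)
a_3 = 1: 20/3  (≤ bound)
a_4 = 2: 53/8  (≤ bound)
a_5 = 1: 73/11  (> 10, stop)

53/8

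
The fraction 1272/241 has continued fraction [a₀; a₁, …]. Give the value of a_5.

13

1272 = 5·241 + 67, so a_0 = 5
241 = 3·67 + 40, so a_1 = 3
67 = 1·40 + 27, so a_2 = 1
40 = 1·27 + 13, so a_3 = 1
27 = 2·13 + 1, so a_4 = 2
13 = 13·1 + 0, so a_5 = 13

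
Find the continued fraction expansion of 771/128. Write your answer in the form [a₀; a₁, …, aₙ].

771 ÷ 128 → quotient 6, remainder 3
128 ÷ 3 → quotient 42, remainder 2
3 ÷ 2 → quotient 1, remainder 1
2 ÷ 1 → quotient 2, remainder 0

[6; 42, 1, 2]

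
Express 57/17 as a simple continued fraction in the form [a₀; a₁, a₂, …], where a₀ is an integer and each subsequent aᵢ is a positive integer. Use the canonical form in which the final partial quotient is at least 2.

[3; 2, 1, 5]

57 ÷ 17 → quotient 3, remainder 6
17 ÷ 6 → quotient 2, remainder 5
6 ÷ 5 → quotient 1, remainder 1
5 ÷ 1 → quotient 5, remainder 0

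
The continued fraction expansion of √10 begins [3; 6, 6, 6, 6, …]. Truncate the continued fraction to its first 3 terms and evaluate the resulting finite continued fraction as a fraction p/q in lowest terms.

117/37

Work from the innermost term outward:
Start with 6.
6 + 1/(6/1) = 6 + 1/6 = 37/6
3 + 1/(37/6) = 3 + 6/37 = 117/37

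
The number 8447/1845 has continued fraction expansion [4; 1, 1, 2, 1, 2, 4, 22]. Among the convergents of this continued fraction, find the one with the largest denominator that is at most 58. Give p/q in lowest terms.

List convergents until the denominator exceeds the bound:
a_0 = 4: 4/1  (≤ bound)
a_1 = 1: 5/1  (≤ bound)
a_2 = 1: 9/2  (≤ bound)
a_3 = 2: 23/5  (≤ bound)
a_4 = 1: 32/7  (≤ bound)
a_5 = 2: 87/19  (≤ bound)
a_6 = 4: 380/83  (> 58, stop)

87/19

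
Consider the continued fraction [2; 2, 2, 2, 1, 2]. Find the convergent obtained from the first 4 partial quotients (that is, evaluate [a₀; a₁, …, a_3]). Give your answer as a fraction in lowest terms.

29/12

Collapse the nested fraction from the inside out:
Start with 2.
2 + 1/(2/1) = 2 + 1/2 = 5/2
2 + 1/(5/2) = 2 + 2/5 = 12/5
2 + 1/(12/5) = 2 + 5/12 = 29/12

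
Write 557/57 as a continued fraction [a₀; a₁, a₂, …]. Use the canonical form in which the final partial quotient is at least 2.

Run the Euclidean algorithm, recording each quotient:
557 ÷ 57 → quotient 9, remainder 44
57 ÷ 44 → quotient 1, remainder 13
44 ÷ 13 → quotient 3, remainder 5
13 ÷ 5 → quotient 2, remainder 3
5 ÷ 3 → quotient 1, remainder 2
3 ÷ 2 → quotient 1, remainder 1
2 ÷ 1 → quotient 2, remainder 0

[9; 1, 3, 2, 1, 1, 2]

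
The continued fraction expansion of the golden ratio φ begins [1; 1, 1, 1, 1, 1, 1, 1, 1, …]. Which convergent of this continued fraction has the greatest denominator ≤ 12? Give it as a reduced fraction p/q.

13/8

a_0 = 1: 1/1  (≤ bound)
a_1 = 1: 2/1  (≤ bound)
a_2 = 1: 3/2  (≤ bound)
a_3 = 1: 5/3  (≤ bound)
a_4 = 1: 8/5  (≤ bound)
a_5 = 1: 13/8  (≤ bound)
a_6 = 1: 21/13  (> 12, stop)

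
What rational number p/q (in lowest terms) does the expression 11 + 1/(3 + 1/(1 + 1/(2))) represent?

Start with 2.
1 + 1/(2/1) = 1 + 1/2 = 3/2
3 + 1/(3/2) = 3 + 2/3 = 11/3
11 + 1/(11/3) = 11 + 3/11 = 124/11

124/11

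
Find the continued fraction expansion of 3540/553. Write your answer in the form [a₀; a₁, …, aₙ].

3540 ÷ 553 → quotient 6, remainder 222
553 ÷ 222 → quotient 2, remainder 109
222 ÷ 109 → quotient 2, remainder 4
109 ÷ 4 → quotient 27, remainder 1
4 ÷ 1 → quotient 4, remainder 0

[6; 2, 2, 27, 4]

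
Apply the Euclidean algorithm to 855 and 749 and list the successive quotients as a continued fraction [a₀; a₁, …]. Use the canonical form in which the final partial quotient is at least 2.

[1; 7, 15, 7]

Run the Euclidean algorithm, recording each quotient:
855 ÷ 749 → quotient 1, remainder 106
749 ÷ 106 → quotient 7, remainder 7
106 ÷ 7 → quotient 15, remainder 1
7 ÷ 1 → quotient 7, remainder 0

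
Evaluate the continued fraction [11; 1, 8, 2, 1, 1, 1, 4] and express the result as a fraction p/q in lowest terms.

4127/347

Start with 4.
1 + 1/(4/1) = 1 + 1/4 = 5/4
1 + 1/(5/4) = 1 + 4/5 = 9/5
1 + 1/(9/5) = 1 + 5/9 = 14/9
2 + 1/(14/9) = 2 + 9/14 = 37/14
8 + 1/(37/14) = 8 + 14/37 = 310/37
1 + 1/(310/37) = 1 + 37/310 = 347/310
11 + 1/(347/310) = 11 + 310/347 = 4127/347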